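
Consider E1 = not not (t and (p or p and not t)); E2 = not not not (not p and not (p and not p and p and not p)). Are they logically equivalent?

No

E1: not not (t and (p or p and not t))
    = not not (t and p)   (absorption)
    = t and p   (double negation)
E2: not not not (not p and not (p and not p and p and not p))
    = not not not (not p and not (p and not p))   (idempotence)
    = not not (p or p and not p)   (De Morgan)
    = not not p   (complement / identity)
    = p   (double negation)
These differ: at p=1, t=0, E1 = 0 but E2 = 1.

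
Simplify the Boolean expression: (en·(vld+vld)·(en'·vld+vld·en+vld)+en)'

en'

(en·(vld+vld)·(en'·vld+vld·en+vld)+en)'
= (en·(vld+vld)·(vld+vld)+en)'   [distribution]
= (en·(vld+vld)+en)'   [idempotence]
= (en·vld+en)'   [idempotence]
= en'   [absorption]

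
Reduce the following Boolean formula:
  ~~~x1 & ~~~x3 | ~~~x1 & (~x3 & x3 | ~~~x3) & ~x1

~x1 & ~x3

~~~x1 & ~~~x3 | ~~~x1 & (~x3 & x3 | ~~~x3) & ~x1
= ~~~x1 & ~~~x3 | ~~~x1 & ~~~x3 & ~x1   [complement / identity]
= ~~~x1 & ~~~x3   [absorption]
= ~~~x1 & ~x3   [double negation]
= ~x1 & ~x3   [double negation]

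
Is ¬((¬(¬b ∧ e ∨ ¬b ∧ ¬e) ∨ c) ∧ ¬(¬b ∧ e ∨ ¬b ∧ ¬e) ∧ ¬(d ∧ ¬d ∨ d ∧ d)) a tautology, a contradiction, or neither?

¬((¬(¬b ∧ e ∨ ¬b ∧ ¬e) ∨ c) ∧ ¬(¬b ∧ e ∨ ¬b ∧ ¬e) ∧ ¬(d ∧ ¬d ∨ d ∧ d))
= ¬((¬(¬b ∧ e ∨ ¬b ∧ ¬e) ∨ c) ∧ ¬(¬b ∧ e ∨ ¬b ∧ ¬e) ∧ ¬d)
= ¬(¬(¬b ∧ e ∨ ¬b ∧ ¬e) ∧ ¬d)
= ¬(¬¬b ∧ ¬d)
= ¬b ∨ d
This depends on b, d, so it is not a constant.

neither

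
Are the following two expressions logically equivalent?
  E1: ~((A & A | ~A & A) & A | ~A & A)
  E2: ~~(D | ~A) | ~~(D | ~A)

No

E1: ~((A & A | ~A & A) & A | ~A & A)
    = ~(A & A | ~A & A)   [distribution]
    = ~A   [distribution]
E2: ~~(D | ~A) | ~~(D | ~A)
    = ~~(D | ~A)   [idempotence]
    = D | ~A   [double negation]
These differ: at A=1, D=1, E1 = 0 but E2 = 1.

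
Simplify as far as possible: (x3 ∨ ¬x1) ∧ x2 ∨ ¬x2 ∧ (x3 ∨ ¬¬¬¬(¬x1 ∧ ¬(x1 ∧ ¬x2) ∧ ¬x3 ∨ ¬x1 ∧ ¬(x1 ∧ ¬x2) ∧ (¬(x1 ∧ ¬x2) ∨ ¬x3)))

(x3 ∨ ¬x1) ∧ x2 ∨ ¬x2 ∧ (x3 ∨ ¬¬¬¬(¬x1 ∧ ¬(x1 ∧ ¬x2) ∧ ¬x3 ∨ ¬x1 ∧ ¬(x1 ∧ ¬x2) ∧ (¬(x1 ∧ ¬x2) ∨ ¬x3)))
= (x3 ∨ ¬x1) ∧ x2 ∨ ¬x2 ∧ (x3 ∨ ¬¬¬¬(¬x1 ∧ ¬(x1 ∧ ¬x2) ∧ ¬x3 ∨ ¬x1 ∧ ¬(x1 ∧ ¬x2)))   — absorption
= (x3 ∨ ¬x1) ∧ x2 ∨ ¬x2 ∧ (x3 ∨ ¬¬¬¬(¬x1 ∧ ¬(x1 ∧ ¬x2)))   — absorption
= (x3 ∨ ¬x1) ∧ x2 ∨ ¬x2 ∧ (x3 ∨ ¬¬¬(x1 ∨ x1 ∧ ¬x2))   — De Morgan
= (x3 ∨ ¬x1) ∧ x2 ∨ ¬x2 ∧ (x3 ∨ ¬(x1 ∨ x1 ∧ ¬x2))   — double negation
= (x3 ∨ ¬x1) ∧ x2 ∨ ¬x2 ∧ (x3 ∨ ¬x1)   — absorption
= x3 ∨ ¬x1   — distribution

x3 ∨ ¬x1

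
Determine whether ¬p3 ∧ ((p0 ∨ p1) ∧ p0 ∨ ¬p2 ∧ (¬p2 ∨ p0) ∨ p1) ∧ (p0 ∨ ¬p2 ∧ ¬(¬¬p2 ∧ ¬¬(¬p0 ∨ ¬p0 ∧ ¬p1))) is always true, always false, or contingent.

contingent

¬p3 ∧ ((p0 ∨ p1) ∧ p0 ∨ ¬p2 ∧ (¬p2 ∨ p0) ∨ p1) ∧ (p0 ∨ ¬p2 ∧ ¬(¬¬p2 ∧ ¬¬(¬p0 ∨ ¬p0 ∧ ¬p1)))
= ¬p3 ∧ ((p0 ∨ p1) ∧ p0 ∨ ¬p2 ∧ (¬p2 ∨ p0) ∨ p1) ∧ (p0 ∨ ¬p2 ∧ (¬p2 ∨ ¬(¬p0 ∨ ¬p0 ∧ ¬p1)))   — De Morgan
= ¬p3 ∧ ((p0 ∨ p1) ∧ p0 ∨ ¬p2 ∧ (¬p2 ∨ p0) ∨ p1) ∧ (p0 ∨ ¬p2 ∧ (¬p2 ∨ ¬¬p0))   — absorption
= ¬p3 ∧ (p0 ∨ ¬p2 ∧ (¬p2 ∨ p0) ∨ p1) ∧ (p0 ∨ ¬p2 ∧ (¬p2 ∨ ¬¬p0))   — absorption
= ¬p3 ∧ (p0 ∨ ¬p2 ∧ (¬p2 ∨ p0) ∨ p1) ∧ (p0 ∨ ¬p2 ∧ (¬p2 ∨ p0))   — double negation
= ¬p3 ∧ (p0 ∨ ¬p2 ∧ (¬p2 ∨ p0))   — absorption
= ¬p3 ∧ (p0 ∨ ¬p2)   — absorption
This depends on p0, p2, p3, so it is not a constant.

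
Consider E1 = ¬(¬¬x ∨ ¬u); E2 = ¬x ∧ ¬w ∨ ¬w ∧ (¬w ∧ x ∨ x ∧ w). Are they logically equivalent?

No

E1: ¬(¬¬x ∨ ¬u)
    = ¬x ∧ u
E2: ¬x ∧ ¬w ∨ ¬w ∧ (¬w ∧ x ∨ x ∧ w)
    = ¬x ∧ ¬w ∨ ¬w ∧ x
    = ¬w
These differ: at u=0, w=0, x=0, E1 = 0 but E2 = 1.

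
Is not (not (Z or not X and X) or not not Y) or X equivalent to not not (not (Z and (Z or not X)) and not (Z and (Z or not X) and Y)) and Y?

No

E1: not (not (Z or not X and X) or not not Y) or X
    = not (not Z or not not Y) or X
    = Z and not Y or X
E2: not not (not (Z and (Z or not X)) and not (Z and (Z or not X) and Y)) and Y
    = not (Z and (Z or not X) or Z and (Z or not X) and Y) and Y
    = not (Z and (Z or not X)) and Y
    = not Z and Y
These differ: at X=1, Y=0, Z=1, E1 = 1 but E2 = 0.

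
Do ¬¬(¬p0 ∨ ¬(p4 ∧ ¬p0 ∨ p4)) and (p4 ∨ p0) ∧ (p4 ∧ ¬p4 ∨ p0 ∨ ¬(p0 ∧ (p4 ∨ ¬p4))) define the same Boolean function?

E1: ¬¬(¬p0 ∨ ¬(p4 ∧ ¬p0 ∨ p4))
    = ¬p0 ∨ ¬(p4 ∧ ¬p0 ∨ p4)   (double negation)
    = ¬p0 ∨ ¬p4   (absorption)
E2: (p4 ∨ p0) ∧ (p4 ∧ ¬p4 ∨ p0 ∨ ¬(p0 ∧ (p4 ∨ ¬p4)))
    = (p4 ∨ p0) ∧ (p4 ∧ ¬p4 ∨ p0 ∨ ¬p0)   (complement / identity)
    = (p4 ∨ p0) ∧ (p0 ∨ ¬p0)   (complement / identity)
    = p4 ∨ p0   (complement / identity)
These differ: at p0=0, p4=0, E1 = 1 but E2 = 0.

No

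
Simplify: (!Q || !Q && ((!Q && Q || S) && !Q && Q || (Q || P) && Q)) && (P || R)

!Q && (P || R)

(!Q || !Q && ((!Q && Q || S) && !Q && Q || (Q || P) && Q)) && (P || R)
= (!Q || !Q && (!Q && Q || (Q || P) && Q)) && (P || R)   (absorption)
= (!Q || !Q && (Q || P) && Q) && (P || R)   (complement / identity)
= (!Q || !Q && Q) && (P || R)   (absorption)
= !Q && (P || R)   (complement / identity)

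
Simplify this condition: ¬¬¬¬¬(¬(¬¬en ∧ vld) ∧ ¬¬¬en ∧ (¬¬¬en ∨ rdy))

¬¬¬¬¬(¬(¬¬en ∧ vld) ∧ ¬¬¬en ∧ (¬¬¬en ∨ rdy))
= ¬¬¬¬¬(¬(¬¬en ∧ vld) ∧ ¬¬¬en)
= ¬¬¬¬(¬¬en ∧ vld ∨ ¬¬en)
= ¬¬¬¬¬¬en
= ¬¬¬¬en
= ¬¬en
= en

en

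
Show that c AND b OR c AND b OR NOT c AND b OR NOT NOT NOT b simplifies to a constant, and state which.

TRUE

c AND b OR c AND b OR NOT c AND b OR NOT NOT NOT b
= c AND b OR NOT c AND b OR NOT NOT NOT b   — idempotence
= b OR NOT NOT NOT b   — distribution
= b OR NOT b   — double negation
= TRUE   — complement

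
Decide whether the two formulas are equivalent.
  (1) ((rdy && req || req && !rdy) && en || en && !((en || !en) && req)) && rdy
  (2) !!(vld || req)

E1: ((rdy && req || req && !rdy) && en || en && !((en || !en) && req)) && rdy
    = ((rdy && req || req && !rdy) && en || en && !req) && rdy   [complement / identity]
    = (req && en || en && !req) && rdy   [distribution]
    = en && rdy   [distribution]
E2: !!(vld || req)
    = vld || req   [double negation]
These differ: at en=0, rdy=0, req=1, vld=1, E1 = 0 but E2 = 1.

No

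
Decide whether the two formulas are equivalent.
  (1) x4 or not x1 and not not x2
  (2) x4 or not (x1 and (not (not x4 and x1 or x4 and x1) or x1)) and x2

Yes

E1: x4 or not x1 and not not x2
    = x4 or not x1 and x2   (double negation)
E2: x4 or not (x1 and (not (not x4 and x1 or x4 and x1) or x1)) and x2
    = x4 or not (x1 and (not x1 or x1)) and x2   (distribution)
    = x4 or not x1 and x2   (complement / identity)
Both reduce to x4 or not x1 and x2, so they are equivalent.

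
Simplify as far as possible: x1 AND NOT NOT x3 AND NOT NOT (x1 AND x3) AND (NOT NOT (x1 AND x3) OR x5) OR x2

x1 AND NOT NOT x3 AND NOT NOT (x1 AND x3) AND (NOT NOT (x1 AND x3) OR x5) OR x2
= x1 AND x3 AND NOT NOT (x1 AND x3) AND (NOT NOT (x1 AND x3) OR x5) OR x2   — double negation
= x1 AND x3 AND NOT NOT (x1 AND x3) OR x2   — absorption
= x1 AND x3 AND x1 AND x3 OR x2   — double negation
= x1 AND x3 OR x2   — idempotence

x1 AND x3 OR x2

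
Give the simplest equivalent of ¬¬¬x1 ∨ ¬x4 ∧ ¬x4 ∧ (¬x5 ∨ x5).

¬¬¬x1 ∨ ¬x4 ∧ ¬x4 ∧ (¬x5 ∨ x5)
= ¬x1 ∨ ¬x4 ∧ ¬x4 ∧ (¬x5 ∨ x5)   [double negation]
= ¬x1 ∨ ¬x4 ∧ ¬x4   [complement / identity]
= ¬x1 ∨ ¬x4   [idempotence]

¬x1 ∨ ¬x4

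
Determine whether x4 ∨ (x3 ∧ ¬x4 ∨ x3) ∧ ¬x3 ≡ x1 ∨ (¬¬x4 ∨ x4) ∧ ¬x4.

E1: x4 ∨ (x3 ∧ ¬x4 ∨ x3) ∧ ¬x3
    = x4 ∨ x3 ∧ ¬x3
    = x4
E2: x1 ∨ (¬¬x4 ∨ x4) ∧ ¬x4
    = x1 ∨ (x4 ∨ x4) ∧ ¬x4
    = x1 ∨ x4 ∧ ¬x4
    = x1
These differ: at x1=0, x3=0, x4=1, E1 = 1 but E2 = 0.

No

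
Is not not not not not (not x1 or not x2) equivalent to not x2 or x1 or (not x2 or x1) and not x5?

E1: not not not not not (not x1 or not x2)
    = not not not (not x1 or not x2)
    = not (not x1 or not x2)
    = x1 and x2
E2: not x2 or x1 or (not x2 or x1) and not x5
    = not x2 or x1
These differ: at x1=0, x2=0, x5=0, E1 = 0 but E2 = 1.

No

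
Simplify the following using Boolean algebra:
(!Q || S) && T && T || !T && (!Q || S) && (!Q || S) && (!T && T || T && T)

(!Q || S) && T && T || !T && (!Q || S) && (!Q || S) && (!T && T || T && T)
= (!Q || S) && T && T || !T && (!Q || S) && (!T && T || T && T)
= (!Q || S) && T && T || !T && (!Q || S) && T
= (!Q || S) && T

(!Q || S) && T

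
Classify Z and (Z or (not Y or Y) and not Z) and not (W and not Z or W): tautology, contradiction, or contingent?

Z and (Z or (not Y or Y) and not Z) and not (W and not Z or W)
= Z and (Z or not Z) and not (W and not Z or W)
= Z and not (W and not Z or W)
= Z and not W
This depends on W, Z, so it is not a constant.

contingent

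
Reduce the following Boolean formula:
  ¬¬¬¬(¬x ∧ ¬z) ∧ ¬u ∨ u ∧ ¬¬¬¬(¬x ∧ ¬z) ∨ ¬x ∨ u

¬x ∨ u

¬¬¬¬(¬x ∧ ¬z) ∧ ¬u ∨ u ∧ ¬¬¬¬(¬x ∧ ¬z) ∨ ¬x ∨ u
= ¬¬¬¬(¬x ∧ ¬z) ∨ ¬x ∨ u
= ¬¬(¬x ∧ ¬z) ∨ ¬x ∨ u
= ¬x ∧ ¬z ∨ ¬x ∨ u
= ¬x ∨ u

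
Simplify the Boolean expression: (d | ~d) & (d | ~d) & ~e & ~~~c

~e & ~c

(d | ~d) & (d | ~d) & ~e & ~~~c
= (d | ~d) & ~e & ~~~c
= ~e & ~~~c
= ~e & ~c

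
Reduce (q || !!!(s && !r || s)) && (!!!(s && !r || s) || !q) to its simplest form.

(q || !!!(s && !r || s)) && (!!!(s && !r || s) || !q)
= !!!(s && !r || s) || q && !q
= !!!(s && !r || s)
= !!!s
= !s

!s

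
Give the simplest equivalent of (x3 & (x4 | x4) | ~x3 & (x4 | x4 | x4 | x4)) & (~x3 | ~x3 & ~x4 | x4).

x4

(x3 & (x4 | x4) | ~x3 & (x4 | x4 | x4 | x4)) & (~x3 | ~x3 & ~x4 | x4)
= (x3 & (x4 | x4) | ~x3 & (x4 | x4 | x4 | x4)) & (~x3 | x4)   (absorption)
= (x3 & (x4 | x4) | ~x3 & (x4 | x4)) & (~x3 | x4)   (idempotence)
= (x4 | x4) & (~x3 | x4)   (distribution)
= x4 | x4 & ~x3   (distribution)
= x4   (absorption)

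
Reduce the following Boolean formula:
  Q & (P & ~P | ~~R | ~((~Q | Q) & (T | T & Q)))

Q & (P & ~P | ~~R | ~((~Q | Q) & (T | T & Q)))
= Q & (P & ~P | ~~R | ~(T | T & Q))
= Q & (~~R | ~(T | T & Q))
= Q & (~~R | ~T)
= Q & (R | ~T)

Q & (R | ~T)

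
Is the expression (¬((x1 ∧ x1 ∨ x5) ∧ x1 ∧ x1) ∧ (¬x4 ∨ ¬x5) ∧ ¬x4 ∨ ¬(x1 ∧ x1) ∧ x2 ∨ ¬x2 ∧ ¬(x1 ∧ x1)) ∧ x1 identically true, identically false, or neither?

(¬((x1 ∧ x1 ∨ x5) ∧ x1 ∧ x1) ∧ (¬x4 ∨ ¬x5) ∧ ¬x4 ∨ ¬(x1 ∧ x1) ∧ x2 ∨ ¬x2 ∧ ¬(x1 ∧ x1)) ∧ x1
= (¬((x1 ∧ x1 ∨ x5) ∧ x1 ∧ x1) ∧ (¬x4 ∨ ¬x5) ∧ ¬x4 ∨ ¬(x1 ∧ x1)) ∧ x1
= (¬(x1 ∧ x1) ∧ (¬x4 ∨ ¬x5) ∧ ¬x4 ∨ ¬(x1 ∧ x1)) ∧ x1
= (¬(x1 ∧ x1) ∧ ¬x4 ∨ ¬(x1 ∧ x1)) ∧ x1
= ¬(x1 ∧ x1) ∧ x1
= ¬x1 ∧ x1
= False

identically false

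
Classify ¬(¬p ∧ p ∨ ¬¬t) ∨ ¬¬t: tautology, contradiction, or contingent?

tautology

¬(¬p ∧ p ∨ ¬¬t) ∨ ¬¬t
= ¬(¬p ∧ p ∨ ¬¬t) ∨ t   [double negation]
= ¬¬¬t ∨ t   [complement / identity]
= ¬t ∨ t   [double negation]
= True   [complement]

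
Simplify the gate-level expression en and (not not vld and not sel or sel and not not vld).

en and vld

en and (not not vld and not sel or sel and not not vld)
= en and not not vld
= en and vld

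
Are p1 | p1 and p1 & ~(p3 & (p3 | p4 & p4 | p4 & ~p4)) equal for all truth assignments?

E1: p1 | p1
    = p1   [idempotence]
E2: p1 & ~(p3 & (p3 | p4 & p4 | p4 & ~p4))
    = p1 & ~(p3 & (p3 | p4 | p4 & ~p4))   [idempotence]
    = p1 & ~(p3 & (p3 | p4))   [complement / identity]
    = p1 & ~p3   [absorption]
These differ: at p1=1, p3=1, p4=0, E1 = 1 but E2 = 0.

No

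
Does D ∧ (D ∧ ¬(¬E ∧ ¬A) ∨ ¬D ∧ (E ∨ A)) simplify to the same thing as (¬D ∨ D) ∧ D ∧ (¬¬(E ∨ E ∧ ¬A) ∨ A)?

Yes

E1: D ∧ (D ∧ ¬(¬E ∧ ¬A) ∨ ¬D ∧ (E ∨ A))
    = D ∧ (D ∧ (E ∨ A) ∨ ¬D ∧ (E ∨ A))   [De Morgan]
    = D ∧ (E ∨ A)   [distribution]
E2: (¬D ∨ D) ∧ D ∧ (¬¬(E ∨ E ∧ ¬A) ∨ A)
    = D ∧ (¬¬(E ∨ E ∧ ¬A) ∨ A)   [complement / identity]
    = D ∧ (¬¬E ∨ A)   [absorption]
    = D ∧ (E ∨ A)   [double negation]
Both reduce to D ∧ (E ∨ A), so they are equivalent.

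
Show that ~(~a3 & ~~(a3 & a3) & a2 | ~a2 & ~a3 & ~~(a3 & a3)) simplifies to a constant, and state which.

1

~(~a3 & ~~(a3 & a3) & a2 | ~a2 & ~a3 & ~~(a3 & a3))
= ~(~a3 & ~~(a3 & a3))   [distribution]
= a3 | ~(a3 & a3)   [De Morgan]
= a3 | ~a3   [idempotence]
= 1   [complement]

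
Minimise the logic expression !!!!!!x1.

x1

!!!!!!x1
= !!!!x1   (double negation)
= !!x1   (double negation)
= x1   (double negation)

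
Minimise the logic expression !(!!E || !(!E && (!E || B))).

!(!!E || !(!E && (!E || B)))
= !(!!E || !!E)   — absorption
= !!!E   — idempotence
= !E   — double negation

!E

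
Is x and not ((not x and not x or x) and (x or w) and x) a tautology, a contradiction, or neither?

contradiction

x and not ((not x and not x or x) and (x or w) and x)
= x and not ((not x or x) and (x or w) and x)   — idempotence
= x and not ((x or w) and x)   — complement / identity
= x and not x   — absorption
= False   — complement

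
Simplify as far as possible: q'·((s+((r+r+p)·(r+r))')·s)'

q'·s'

q'·((s+((r+r+p)·(r+r))')·s)'
= q'·((s+(r+r)')·s)'   (absorption)
= q'·((s+r')·s)'   (idempotence)
= q'·s'   (absorption)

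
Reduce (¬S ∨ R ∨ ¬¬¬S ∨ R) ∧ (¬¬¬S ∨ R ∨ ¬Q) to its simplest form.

(¬S ∨ R ∨ ¬¬¬S ∨ R) ∧ (¬¬¬S ∨ R ∨ ¬Q)
= ¬¬¬S ∨ R ∨ (¬S ∨ R) ∧ ¬Q   (distribution)
= ¬S ∨ R ∨ (¬S ∨ R) ∧ ¬Q   (double negation)
= ¬S ∨ R   (absorption)

¬S ∨ R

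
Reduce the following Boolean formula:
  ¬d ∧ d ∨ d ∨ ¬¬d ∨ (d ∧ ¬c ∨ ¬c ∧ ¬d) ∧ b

¬d ∧ d ∨ d ∨ ¬¬d ∨ (d ∧ ¬c ∨ ¬c ∧ ¬d) ∧ b
= ¬d ∧ d ∨ d ∨ d ∨ (d ∧ ¬c ∨ ¬c ∧ ¬d) ∧ b   — double negation
= ¬d ∧ d ∨ d ∨ d ∨ ¬c ∧ b   — distribution
= ¬d ∧ d ∨ d ∨ ¬c ∧ b   — idempotence
= d ∨ ¬c ∧ b   — complement / identity

d ∨ ¬c ∧ b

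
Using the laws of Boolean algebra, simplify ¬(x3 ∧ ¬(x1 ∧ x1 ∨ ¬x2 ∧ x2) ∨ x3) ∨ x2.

¬(x3 ∧ ¬(x1 ∧ x1 ∨ ¬x2 ∧ x2) ∨ x3) ∨ x2
= ¬(x3 ∧ ¬(x1 ∨ ¬x2 ∧ x2) ∨ x3) ∨ x2   [idempotence]
= ¬(x3 ∧ ¬x1 ∨ x3) ∨ x2   [complement / identity]
= ¬x3 ∨ x2   [absorption]

¬x3 ∨ x2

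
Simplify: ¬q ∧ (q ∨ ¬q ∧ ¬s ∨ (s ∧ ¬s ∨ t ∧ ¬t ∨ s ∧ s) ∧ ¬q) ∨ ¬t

¬q ∨ ¬t

¬q ∧ (q ∨ ¬q ∧ ¬s ∨ (s ∧ ¬s ∨ t ∧ ¬t ∨ s ∧ s) ∧ ¬q) ∨ ¬t
= ¬q ∧ (q ∨ ¬q ∧ ¬s ∨ (s ∧ ¬s ∨ s ∧ s) ∧ ¬q) ∨ ¬t   — complement / identity
= ¬q ∧ (q ∨ ¬q ∧ ¬s ∨ s ∧ ¬q) ∨ ¬t   — distribution
= ¬q ∧ (q ∨ ¬q) ∨ ¬t   — distribution
= ¬q ∨ ¬t   — complement / identity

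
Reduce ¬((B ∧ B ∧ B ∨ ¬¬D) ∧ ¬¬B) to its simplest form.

¬B

¬((B ∧ B ∧ B ∨ ¬¬D) ∧ ¬¬B)
= ¬((B ∧ B ∨ ¬¬D) ∧ ¬¬B)   — idempotence
= ¬((B ∧ B ∨ D) ∧ ¬¬B)   — double negation
= ¬((B ∨ D) ∧ ¬¬B)   — idempotence
= ¬((B ∨ D) ∧ B)   — double negation
= ¬B   — absorption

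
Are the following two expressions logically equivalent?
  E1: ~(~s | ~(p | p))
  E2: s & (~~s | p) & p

Yes

E1: ~(~s | ~(p | p))
    = ~(~s | ~p)   (idempotence)
    = s & p   (De Morgan)
E2: s & (~~s | p) & p
    = s & (s | p) & p   (double negation)
    = s & p   (absorption)
Both reduce to s & p, so they are equivalent.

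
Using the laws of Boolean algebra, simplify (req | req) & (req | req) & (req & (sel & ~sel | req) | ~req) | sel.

req | sel

(req | req) & (req | req) & (req & (sel & ~sel | req) | ~req) | sel
= (req | req) & (req | req) & (req & req | ~req) | sel
= (req & req | req) & (req & req | ~req) | sel
= req & req | req & ~req | sel
= req | sel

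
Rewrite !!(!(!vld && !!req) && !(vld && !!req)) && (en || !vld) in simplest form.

!!(!(!vld && !!req) && !(vld && !!req)) && (en || !vld)
= !(!vld && !!req || vld && !!req) && (en || !vld)   [De Morgan]
= !!!req && (en || !vld)   [distribution]
= !req && (en || !vld)   [double negation]

!req && (en || !vld)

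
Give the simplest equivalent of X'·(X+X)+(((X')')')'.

X

X'·(X+X)+(((X')')')'
= X'·(X+X)+(X')'   [double negation]
= X'·X+(X')'   [idempotence]
= (X')'   [complement / identity]
= X   [double negation]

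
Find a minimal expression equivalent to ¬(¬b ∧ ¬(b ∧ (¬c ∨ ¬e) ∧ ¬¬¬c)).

b

¬(¬b ∧ ¬(b ∧ (¬c ∨ ¬e) ∧ ¬¬¬c))
= ¬(¬b ∧ ¬(b ∧ (¬c ∨ ¬e) ∧ ¬c))   — double negation
= ¬(¬b ∧ ¬(b ∧ ¬c))   — absorption
= b ∨ b ∧ ¬c   — De Morgan
= b   — absorption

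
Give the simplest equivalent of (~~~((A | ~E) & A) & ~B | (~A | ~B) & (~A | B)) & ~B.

(~~~((A | ~E) & A) & ~B | (~A | ~B) & (~A | B)) & ~B
= (~((A | ~E) & A) & ~B | (~A | ~B) & (~A | B)) & ~B   [double negation]
= (~A & ~B | (~A | ~B) & (~A | B)) & ~B   [absorption]
= (~A & ~B | ~B & B | ~A) & ~B   [distribution]
= (~A & ~B | ~A) & ~B   [complement / identity]
= ~A & ~B   [absorption]

~A & ~B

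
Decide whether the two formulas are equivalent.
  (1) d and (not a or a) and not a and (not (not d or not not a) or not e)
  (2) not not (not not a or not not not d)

No

E1: d and (not a or a) and not a and (not (not d or not not a) or not e)
    = d and not a and (not (not d or not not a) or not e)
    = d and not a and (d and not a or not e)
    = d and not a
E2: not not (not not a or not not not d)
    = not (not a and not not d)
    = a or not d
These differ: at a=1, d=0, e=1, E1 = 0 but E2 = 1.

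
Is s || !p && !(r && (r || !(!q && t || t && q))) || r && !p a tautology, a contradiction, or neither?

neither

s || !p && !(r && (r || !(!q && t || t && q))) || r && !p
= s || !p && !(r && (r || !t)) || r && !p   — distribution
= s || !p && !r || r && !p   — absorption
= s || !p   — distribution
This depends on p, s, so it is not a constant.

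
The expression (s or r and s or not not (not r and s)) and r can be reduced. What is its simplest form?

(s or r and s or not not (not r and s)) and r
= (s or r and s or not r and s) and r   [double negation]
= (s or s) and r   [distribution]
= s and r   [idempotence]

s and r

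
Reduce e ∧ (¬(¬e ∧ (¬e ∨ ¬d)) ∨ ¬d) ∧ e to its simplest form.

e

e ∧ (¬(¬e ∧ (¬e ∨ ¬d)) ∨ ¬d) ∧ e
= e ∧ (¬¬e ∨ ¬d) ∧ e   [absorption]
= e ∧ (e ∨ ¬d) ∧ e   [double negation]
= e ∧ e   [absorption]
= e   [idempotence]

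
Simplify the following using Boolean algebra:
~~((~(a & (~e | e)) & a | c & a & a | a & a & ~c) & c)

~~((~(a & (~e | e)) & a | c & a & a | a & a & ~c) & c)
= ~~((~(a & (~e | e)) & a | a & a) & c)   [distribution]
= ~~((~a & a | a & a) & c)   [complement / identity]
= ~~(a & c)   [distribution]
= a & c   [double negation]

a & c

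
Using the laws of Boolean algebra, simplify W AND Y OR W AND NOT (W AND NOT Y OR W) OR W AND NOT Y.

W AND Y OR W AND NOT (W AND NOT Y OR W) OR W AND NOT Y
= W AND Y OR W AND NOT W OR W AND NOT Y
= W AND Y OR W AND NOT Y
= W

W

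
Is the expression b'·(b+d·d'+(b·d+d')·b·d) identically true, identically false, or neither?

identically false

b'·(b+d·d'+(b·d+d')·b·d)
= b'·(b+(b·d+d')·b·d)   [complement / identity]
= b'·(b+b·d)   [absorption]
= b'·b   [absorption]
= 0   [complement]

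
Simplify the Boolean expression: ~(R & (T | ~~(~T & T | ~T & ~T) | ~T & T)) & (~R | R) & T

~R & T

~(R & (T | ~~(~T & T | ~T & ~T) | ~T & T)) & (~R | R) & T
= ~(R & (T | ~~(~T & ~T) | ~T & T)) & (~R | R) & T   (complement / identity)
= ~(R & (T | ~T & ~T | ~T & T)) & (~R | R) & T   (double negation)
= ~(R & (T | ~T)) & (~R | R) & T   (distribution)
= ~(R & (T | ~T)) & T   (complement / identity)
= ~R & T   (complement / identity)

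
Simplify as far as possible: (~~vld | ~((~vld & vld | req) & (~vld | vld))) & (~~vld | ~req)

(~~vld | ~((~vld & vld | req) & (~vld | vld))) & (~~vld | ~req)
= (~~vld | ~(~vld & vld | req)) & (~~vld | ~req)   [complement / identity]
= (~~vld | ~req) & (~~vld | ~req)   [complement / identity]
= ~~vld | ~req   [idempotence]
= vld | ~req   [double negation]

vld | ~req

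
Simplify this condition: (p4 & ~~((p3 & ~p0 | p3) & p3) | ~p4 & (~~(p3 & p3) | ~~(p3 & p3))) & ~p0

(p4 & ~~((p3 & ~p0 | p3) & p3) | ~p4 & (~~(p3 & p3) | ~~(p3 & p3))) & ~p0
= (p4 & ~~(p3 & p3) | ~p4 & (~~(p3 & p3) | ~~(p3 & p3))) & ~p0
= (p4 & ~~(p3 & p3) | ~p4 & ~~(p3 & p3)) & ~p0
= ~~(p3 & p3) & ~p0
= p3 & p3 & ~p0
= p3 & ~p0

p3 & ~p0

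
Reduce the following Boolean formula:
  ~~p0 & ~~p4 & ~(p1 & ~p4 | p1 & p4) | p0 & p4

p0 & p4

~~p0 & ~~p4 & ~(p1 & ~p4 | p1 & p4) | p0 & p4
= p0 & ~~p4 & ~(p1 & ~p4 | p1 & p4) | p0 & p4
= p0 & ~~p4 & ~p1 | p0 & p4
= p0 & p4 & ~p1 | p0 & p4
= p0 & p4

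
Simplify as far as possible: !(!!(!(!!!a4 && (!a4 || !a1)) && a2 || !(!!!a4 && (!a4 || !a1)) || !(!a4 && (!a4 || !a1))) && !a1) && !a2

!(!!(!(!!!a4 && (!a4 || !a1)) && a2 || !(!!!a4 && (!a4 || !a1)) || !(!a4 && (!a4 || !a1))) && !a1) && !a2
= !(!!(!(!!!a4 && (!a4 || !a1)) || !(!a4 && (!a4 || !a1))) && !a1) && !a2
= (!(!(!!!a4 && (!a4 || !a1)) || !(!a4 && (!a4 || !a1))) || a1) && !a2
= (!(!(!a4 && (!a4 || !a1)) || !(!a4 && (!a4 || !a1))) || a1) && !a2
= (!!(!a4 && (!a4 || !a1)) || a1) && !a2
= (!!!a4 || a1) && !a2
= (!a4 || a1) && !a2

(!a4 || a1) && !a2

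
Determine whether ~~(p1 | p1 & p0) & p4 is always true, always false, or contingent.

~~(p1 | p1 & p0) & p4
= (p1 | p1 & p0) & p4   [double negation]
= p1 & p4   [absorption]
This depends on p1, p4, so it is not a constant.

contingent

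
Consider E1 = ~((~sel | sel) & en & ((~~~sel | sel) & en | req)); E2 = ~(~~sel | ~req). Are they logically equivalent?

E1: ~((~sel | sel) & en & ((~~~sel | sel) & en | req))
    = ~((~sel | sel) & en & ((~sel | sel) & en | req))
    = ~((~sel | sel) & en)
    = ~en
E2: ~(~~sel | ~req)
    = ~sel & req
These differ: at en=0, req=0, sel=0, E1 = 1 but E2 = 0.

No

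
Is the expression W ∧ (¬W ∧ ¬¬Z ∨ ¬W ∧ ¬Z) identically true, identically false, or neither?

identically false

W ∧ (¬W ∧ ¬¬Z ∨ ¬W ∧ ¬Z)
= W ∧ (¬W ∧ Z ∨ ¬W ∧ ¬Z)   (double negation)
= W ∧ ¬W   (distribution)
= False   (complement)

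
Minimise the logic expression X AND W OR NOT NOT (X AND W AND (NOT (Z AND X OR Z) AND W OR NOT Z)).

X AND W

X AND W OR NOT NOT (X AND W AND (NOT (Z AND X OR Z) AND W OR NOT Z))
= X AND W OR NOT NOT (X AND W AND (NOT Z AND W OR NOT Z))   — absorption
= X AND W OR X AND W AND (NOT Z AND W OR NOT Z)   — double negation
= X AND W OR X AND W AND NOT Z   — absorption
= X AND W   — absorption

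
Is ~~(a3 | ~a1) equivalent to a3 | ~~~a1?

Yes

E1: ~~(a3 | ~a1)
    = a3 | ~a1
E2: a3 | ~~~a1
    = a3 | ~a1
Both reduce to a3 | ~a1, so they are equivalent.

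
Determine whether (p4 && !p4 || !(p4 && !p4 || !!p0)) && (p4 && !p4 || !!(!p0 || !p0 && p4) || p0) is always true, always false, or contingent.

(p4 && !p4 || !(p4 && !p4 || !!p0)) && (p4 && !p4 || !!(!p0 || !p0 && p4) || p0)
= (p4 && !p4 || !!!p0) && (p4 && !p4 || !!(!p0 || !p0 && p4) || p0)
= (p4 && !p4 || !!!p0) && (p4 && !p4 || !!!p0 || p0)
= p4 && !p4 || !!!p0
= !!!p0
= !p0
This depends on p0, so it is not a constant.

contingent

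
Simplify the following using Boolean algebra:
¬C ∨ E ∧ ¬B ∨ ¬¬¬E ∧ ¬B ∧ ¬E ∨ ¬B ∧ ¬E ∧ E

¬C ∨ E ∧ ¬B ∨ ¬¬¬E ∧ ¬B ∧ ¬E ∨ ¬B ∧ ¬E ∧ E
= ¬C ∨ E ∧ ¬B ∨ ¬E ∧ ¬B ∧ ¬E ∨ ¬B ∧ ¬E ∧ E   — double negation
= ¬C ∨ E ∧ ¬B ∨ ¬B ∧ ¬E   — distribution
= ¬C ∨ ¬B   — distribution

¬C ∨ ¬B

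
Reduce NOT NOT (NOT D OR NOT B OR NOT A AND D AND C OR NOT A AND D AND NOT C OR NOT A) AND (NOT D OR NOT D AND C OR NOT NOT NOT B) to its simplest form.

NOT D OR NOT B

NOT NOT (NOT D OR NOT B OR NOT A AND D AND C OR NOT A AND D AND NOT C OR NOT A) AND (NOT D OR NOT D AND C OR NOT NOT NOT B)
= (NOT D OR NOT B OR NOT A AND D AND C OR NOT A AND D AND NOT C OR NOT A) AND (NOT D OR NOT D AND C OR NOT NOT NOT B)
= (NOT D OR NOT B OR NOT A AND D OR NOT A) AND (NOT D OR NOT D AND C OR NOT NOT NOT B)
= (NOT D OR NOT B OR NOT A AND D OR NOT A) AND (NOT D OR NOT NOT NOT B)
= (NOT D OR NOT B OR NOT A) AND (NOT D OR NOT NOT NOT B)
= (NOT D OR NOT B OR NOT A) AND (NOT D OR NOT B)
= NOT D OR NOT B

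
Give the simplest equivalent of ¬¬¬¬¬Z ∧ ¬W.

¬Z ∧ ¬W

¬¬¬¬¬Z ∧ ¬W
= ¬¬¬Z ∧ ¬W   [double negation]
= ¬Z ∧ ¬W   [double negation]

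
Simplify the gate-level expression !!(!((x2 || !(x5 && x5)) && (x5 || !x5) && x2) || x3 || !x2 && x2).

!!(!((x2 || !(x5 && x5)) && (x5 || !x5) && x2) || x3 || !x2 && x2)
= !((x2 || !(x5 && x5)) && (x5 || !x5) && x2) || x3 || !x2 && x2   (double negation)
= !((x2 || !(x5 && x5)) && x2) || x3 || !x2 && x2   (complement / identity)
= !((x2 || !(x5 && x5)) && x2) || x3   (complement / identity)
= !((x2 || !x5) && x2) || x3   (idempotence)
= !x2 || x3   (absorption)

!x2 || x3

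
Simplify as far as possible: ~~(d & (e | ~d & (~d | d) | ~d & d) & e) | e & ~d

e

~~(d & (e | ~d & (~d | d) | ~d & d) & e) | e & ~d
= d & (e | ~d & (~d | d) | ~d & d) & e | e & ~d   [double negation]
= d & (e | ~d & (~d | d)) & e | e & ~d   [complement / identity]
= d & (e | ~d) & e | e & ~d   [complement / identity]
= d & e | e & ~d   [absorption]
= e   [distribution]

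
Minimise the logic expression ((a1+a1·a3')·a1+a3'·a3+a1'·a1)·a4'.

a1·a4'

((a1+a1·a3')·a1+a3'·a3+a1'·a1)·a4'
= (a1·a1+a3'·a3+a1'·a1)·a4'
= (a1·a1+a1'·a1)·a4'
= a1·a4'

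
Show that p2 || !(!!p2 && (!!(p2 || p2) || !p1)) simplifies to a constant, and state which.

true

p2 || !(!!p2 && (!!(p2 || p2) || !p1))
= p2 || !(!!p2 && (!!p2 || !p1))
= p2 || !!!p2
= p2 || !p2
= true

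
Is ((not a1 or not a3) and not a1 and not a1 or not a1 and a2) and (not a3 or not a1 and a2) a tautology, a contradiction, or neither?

((not a1 or not a3) and not a1 and not a1 or not a1 and a2) and (not a3 or not a1 and a2)
= not a1 and a2 or (not a1 or not a3) and not a1 and not a1 and not a3   [distribution]
= not a1 and a2 or not a1 and not a1 and not a3   [absorption]
= not a1 and a2 or not a1 and not a3   [idempotence]
= (a2 or not a3) and not a1   [distribution]
This depends on a1, a2, a3, so it is not a constant.

neither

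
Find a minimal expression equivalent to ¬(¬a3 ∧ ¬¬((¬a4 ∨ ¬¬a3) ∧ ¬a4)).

¬(¬a3 ∧ ¬¬((¬a4 ∨ ¬¬a3) ∧ ¬a4))
= ¬(¬a3 ∧ ¬¬((¬a4 ∨ a3) ∧ ¬a4))   [double negation]
= ¬(¬a3 ∧ (¬a4 ∨ a3) ∧ ¬a4)   [double negation]
= ¬(¬a3 ∧ ¬a4)   [absorption]
= a3 ∨ a4   [De Morgan]

a3 ∨ a4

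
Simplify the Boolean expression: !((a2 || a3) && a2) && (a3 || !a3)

!((a2 || a3) && a2) && (a3 || !a3)
= !a2 && (a3 || !a3)   [absorption]
= !a2   [complement / identity]

!a2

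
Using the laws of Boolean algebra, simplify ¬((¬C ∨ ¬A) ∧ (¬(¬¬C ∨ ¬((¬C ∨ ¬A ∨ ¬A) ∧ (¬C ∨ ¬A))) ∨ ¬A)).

C ∧ A

¬((¬C ∨ ¬A) ∧ (¬(¬¬C ∨ ¬((¬C ∨ ¬A ∨ ¬A) ∧ (¬C ∨ ¬A))) ∨ ¬A))
= ¬((¬C ∨ ¬A) ∧ (¬C ∧ (¬C ∨ ¬A ∨ ¬A) ∧ (¬C ∨ ¬A) ∨ ¬A))
= ¬((¬C ∨ ¬A) ∧ (¬C ∧ (¬C ∨ ¬A) ∨ ¬A))
= ¬((¬C ∨ ¬A) ∧ (¬C ∨ ¬A))
= ¬(¬C ∨ ¬A)
= C ∧ A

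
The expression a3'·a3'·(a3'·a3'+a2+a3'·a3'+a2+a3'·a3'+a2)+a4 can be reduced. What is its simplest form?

a3'+a4

a3'·a3'·(a3'·a3'+a2+a3'·a3'+a2+a3'·a3'+a2)+a4
= a3'·a3'·(a3'·a3'+a2+a3'·a3'+a2)+a4   [idempotence]
= a3'·a3'·(a3'·a3'+a2)+a4   [idempotence]
= a3'·a3'+a4   [absorption]
= a3'+a4   [idempotence]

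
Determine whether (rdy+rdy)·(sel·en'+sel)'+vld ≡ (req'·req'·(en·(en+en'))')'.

No

E1: (rdy+rdy)·(sel·en'+sel)'+vld
    = rdy·(sel·en'+sel)'+vld   (idempotence)
    = rdy·sel'+vld   (absorption)
E2: (req'·req'·(en·(en+en'))')'
    = (req'·(en·(en+en'))')'   (idempotence)
    = req+en·(en+en')   (De Morgan)
    = req+en   (complement / identity)
These differ: at en=0, rdy=0, req=0, sel=1, vld=1, E1 = 1 but E2 = 0.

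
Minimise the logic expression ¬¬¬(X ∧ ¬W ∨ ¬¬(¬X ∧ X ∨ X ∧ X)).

¬¬¬(X ∧ ¬W ∨ ¬¬(¬X ∧ X ∨ X ∧ X))
= ¬¬¬(X ∧ ¬W ∨ ¬¬X)   (distribution)
= ¬(X ∧ ¬W ∨ ¬¬X)   (double negation)
= ¬(X ∧ ¬W ∨ X)   (double negation)
= ¬X   (absorption)

¬X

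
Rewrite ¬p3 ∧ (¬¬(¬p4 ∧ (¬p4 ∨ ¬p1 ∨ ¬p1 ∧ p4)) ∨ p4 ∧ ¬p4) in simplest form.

¬p3 ∧ ¬p4

¬p3 ∧ (¬¬(¬p4 ∧ (¬p4 ∨ ¬p1 ∨ ¬p1 ∧ p4)) ∨ p4 ∧ ¬p4)
= ¬p3 ∧ (¬¬(¬p4 ∧ (¬p4 ∨ ¬p1)) ∨ p4 ∧ ¬p4)   [absorption]
= ¬p3 ∧ (¬¬¬p4 ∨ p4 ∧ ¬p4)   [absorption]
= ¬p3 ∧ ¬¬¬p4   [complement / identity]
= ¬p3 ∧ ¬p4   [double negation]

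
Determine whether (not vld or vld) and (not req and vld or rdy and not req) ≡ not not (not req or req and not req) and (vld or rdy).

E1: (not vld or vld) and (not req and vld or rdy and not req)
    = not req and vld or rdy and not req   (complement / identity)
    = not req and (vld or rdy)   (distribution)
E2: not not (not req or req and not req) and (vld or rdy)
    = not not not req and (vld or rdy)   (complement / identity)
    = not req and (vld or rdy)   (double negation)
Both reduce to not req and (vld or rdy), so they are equivalent.

Yes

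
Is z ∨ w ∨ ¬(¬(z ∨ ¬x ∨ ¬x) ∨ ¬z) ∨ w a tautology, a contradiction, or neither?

z ∨ w ∨ ¬(¬(z ∨ ¬x ∨ ¬x) ∨ ¬z) ∨ w
= z ∨ w ∨ ¬(¬(z ∨ ¬x) ∨ ¬z) ∨ w   [idempotence]
= z ∨ w ∨ (z ∨ ¬x) ∧ z ∨ w   [De Morgan]
= z ∨ w ∨ z ∨ w   [absorption]
= z ∨ w   [idempotence]
This depends on w, z, so it is not a constant.

neither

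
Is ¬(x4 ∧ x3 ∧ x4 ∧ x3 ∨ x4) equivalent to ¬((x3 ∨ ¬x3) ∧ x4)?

Yes

E1: ¬(x4 ∧ x3 ∧ x4 ∧ x3 ∨ x4)
    = ¬(x4 ∧ x3 ∨ x4)   — idempotence
    = ¬x4   — absorption
E2: ¬((x3 ∨ ¬x3) ∧ x4)
    = ¬x4   — complement / identity
Both reduce to ¬x4, so they are equivalent.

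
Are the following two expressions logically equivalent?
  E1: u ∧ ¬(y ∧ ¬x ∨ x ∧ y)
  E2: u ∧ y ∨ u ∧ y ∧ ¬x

No

E1: u ∧ ¬(y ∧ ¬x ∨ x ∧ y)
    = u ∧ ¬y
E2: u ∧ y ∨ u ∧ y ∧ ¬x
    = u ∧ y
These differ: at u=1, x=0, y=0, E1 = 1 but E2 = 0.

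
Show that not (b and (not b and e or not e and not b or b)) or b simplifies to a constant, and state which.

True

not (b and (not b and e or not e and not b or b)) or b
= not (b and (not b or b)) or b   [distribution]
= not b or b   [complement / identity]
= True   [complement]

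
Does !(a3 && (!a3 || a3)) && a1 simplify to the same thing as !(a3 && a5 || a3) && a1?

Yes

E1: !(a3 && (!a3 || a3)) && a1
    = !a3 && a1
E2: !(a3 && a5 || a3) && a1
    = !a3 && a1
Both reduce to !a3 && a1, so they are equivalent.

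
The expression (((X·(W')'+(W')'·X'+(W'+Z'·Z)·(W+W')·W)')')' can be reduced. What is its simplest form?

(((X·(W')'+(W')'·X'+(W'+Z'·Z)·(W+W')·W)')')'
= (((X·(W')'+(W')'·X'+W'·(W+W')·W)')')'   (complement / identity)
= ((((W')'+W'·(W+W')·W)')')'   (distribution)
= ((((W')'+W'·W)')')'   (complement / identity)
= (((W+W'·W)')')'   (double negation)
= ((W')')'   (complement / identity)
= W'   (double negation)

W'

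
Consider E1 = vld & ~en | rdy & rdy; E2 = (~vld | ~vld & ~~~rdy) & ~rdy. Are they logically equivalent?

E1: vld & ~en | rdy & rdy
    = vld & ~en | rdy   — idempotence
E2: (~vld | ~vld & ~~~rdy) & ~rdy
    = (~vld | ~vld & ~rdy) & ~rdy   — double negation
    = ~vld & ~rdy   — absorption
These differ: at en=0, rdy=1, vld=0, E1 = 1 but E2 = 0.

No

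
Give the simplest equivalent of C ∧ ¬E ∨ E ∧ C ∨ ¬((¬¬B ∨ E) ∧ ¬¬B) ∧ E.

C ∧ ¬E ∨ E ∧ C ∨ ¬((¬¬B ∨ E) ∧ ¬¬B) ∧ E
= C ∧ ¬E ∨ E ∧ C ∨ ¬¬¬B ∧ E   (absorption)
= C ∨ ¬¬¬B ∧ E   (distribution)
= C ∨ ¬B ∧ E   (double negation)

C ∨ ¬B ∧ E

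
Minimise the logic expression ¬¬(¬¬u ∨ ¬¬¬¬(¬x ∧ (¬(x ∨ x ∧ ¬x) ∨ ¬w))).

¬¬(¬¬u ∨ ¬¬¬¬(¬x ∧ (¬(x ∨ x ∧ ¬x) ∨ ¬w)))
= ¬¬(¬¬u ∨ ¬¬¬¬(¬x ∧ (¬x ∨ ¬w)))   [complement / identity]
= ¬¬(¬¬u ∨ ¬¬(¬x ∧ (¬x ∨ ¬w)))   [double negation]
= ¬¬(¬¬u ∨ ¬¬¬x)   [absorption]
= ¬(¬u ∧ ¬¬x)   [De Morgan]
= u ∨ ¬x   [De Morgan]

u ∨ ¬x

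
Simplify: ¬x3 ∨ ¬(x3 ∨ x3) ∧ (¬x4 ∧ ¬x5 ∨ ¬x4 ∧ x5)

¬x3 ∨ ¬(x3 ∨ x3) ∧ (¬x4 ∧ ¬x5 ∨ ¬x4 ∧ x5)
= ¬x3 ∨ ¬(x3 ∨ x3) ∧ ¬x4   — distribution
= ¬x3 ∨ ¬x3 ∧ ¬x4   — idempotence
= ¬x3   — absorption

¬x3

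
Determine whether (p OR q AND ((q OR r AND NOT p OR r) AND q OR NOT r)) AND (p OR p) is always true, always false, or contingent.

contingent

(p OR q AND ((q OR r AND NOT p OR r) AND q OR NOT r)) AND (p OR p)
= (p OR q AND ((q OR r) AND q OR NOT r)) AND (p OR p)
= (p OR q AND (q OR NOT r)) AND (p OR p)
= (p OR q) AND (p OR p)
= (p OR q) AND p
= p
This depends on p, so it is not a constant.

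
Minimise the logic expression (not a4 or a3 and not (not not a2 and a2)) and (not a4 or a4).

not a4 or a3 and not a2

(not a4 or a3 and not (not not a2 and a2)) and (not a4 or a4)
= (not a4 or a3 and not (a2 and a2)) and (not a4 or a4)   (double negation)
= not a4 or a3 and not (a2 and a2)   (complement / identity)
= not a4 or a3 and not a2   (idempotence)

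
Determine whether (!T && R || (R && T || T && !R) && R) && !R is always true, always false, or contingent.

always false

(!T && R || (R && T || T && !R) && R) && !R
= (!T && R || T && R) && !R   — distribution
= R && !R   — distribution
= false   — complement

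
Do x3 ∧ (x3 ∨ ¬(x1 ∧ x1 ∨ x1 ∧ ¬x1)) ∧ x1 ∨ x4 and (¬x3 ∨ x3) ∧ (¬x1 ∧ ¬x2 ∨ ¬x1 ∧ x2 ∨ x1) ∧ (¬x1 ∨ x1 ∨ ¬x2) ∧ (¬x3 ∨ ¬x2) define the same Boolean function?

E1: x3 ∧ (x3 ∨ ¬(x1 ∧ x1 ∨ x1 ∧ ¬x1)) ∧ x1 ∨ x4
    = x3 ∧ (x3 ∨ ¬x1) ∧ x1 ∨ x4
    = x3 ∧ x1 ∨ x4
E2: (¬x3 ∨ x3) ∧ (¬x1 ∧ ¬x2 ∨ ¬x1 ∧ x2 ∨ x1) ∧ (¬x1 ∨ x1 ∨ ¬x2) ∧ (¬x3 ∨ ¬x2)
    = (¬x1 ∧ ¬x2 ∨ ¬x1 ∧ x2 ∨ x1) ∧ (¬x1 ∨ x1 ∨ ¬x2) ∧ (¬x3 ∨ ¬x2)
    = (¬x1 ∨ x1) ∧ (¬x1 ∨ x1 ∨ ¬x2) ∧ (¬x3 ∨ ¬x2)
    = (¬x1 ∨ x1) ∧ (¬x3 ∨ ¬x2)
    = ¬x3 ∨ ¬x2
These differ: at x1=1, x2=1, x3=1, x4=0, E1 = 1 but E2 = 0.

No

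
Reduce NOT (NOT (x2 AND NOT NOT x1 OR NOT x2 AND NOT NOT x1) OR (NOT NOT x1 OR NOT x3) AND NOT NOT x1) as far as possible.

FALSE

NOT (NOT (x2 AND NOT NOT x1 OR NOT x2 AND NOT NOT x1) OR (NOT NOT x1 OR NOT x3) AND NOT NOT x1)
= NOT (NOT NOT NOT x1 OR (NOT NOT x1 OR NOT x3) AND NOT NOT x1)
= NOT (NOT x1 OR (NOT NOT x1 OR NOT x3) AND NOT NOT x1)
= NOT (NOT x1 OR NOT NOT x1)
= x1 AND NOT x1
= FALSE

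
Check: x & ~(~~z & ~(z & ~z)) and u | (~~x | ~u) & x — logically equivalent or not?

No

E1: x & ~(~~z & ~(z & ~z))
    = x & (~z | z & ~z)   (De Morgan)
    = x & ~z   (complement / identity)
E2: u | (~~x | ~u) & x
    = u | (x | ~u) & x   (double negation)
    = u | x   (absorption)
These differ: at u=1, x=0, z=1, E1 = 0 but E2 = 1.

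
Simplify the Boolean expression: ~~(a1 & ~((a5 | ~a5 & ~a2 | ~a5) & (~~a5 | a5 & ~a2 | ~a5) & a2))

~~(a1 & ~((a5 | ~a5 & ~a2 | ~a5) & (~~a5 | a5 & ~a2 | ~a5) & a2))
= ~~(a1 & ~((a5 | ~a5) & (~~a5 | a5 & ~a2 | ~a5) & a2))   (absorption)
= ~~(a1 & ~((a5 | ~a5) & (a5 | a5 & ~a2 | ~a5) & a2))   (double negation)
= ~~(a1 & ~((a5 | ~a5) & (a5 | ~a5) & a2))   (absorption)
= a1 & ~((a5 | ~a5) & (a5 | ~a5) & a2)   (double negation)
= a1 & ~((a5 | ~a5) & a2)   (idempotence)
= a1 & ~a2   (complement / identity)

a1 & ~a2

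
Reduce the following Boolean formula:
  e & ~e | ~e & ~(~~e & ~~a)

~e

e & ~e | ~e & ~(~~e & ~~a)
= e & ~e | ~e & (~e | ~a)   (De Morgan)
= e & ~e | ~e   (absorption)
= ~e   (complement / identity)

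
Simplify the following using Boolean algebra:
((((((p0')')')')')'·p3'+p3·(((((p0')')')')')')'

((((((p0')')')')')'·p3'+p3·(((((p0')')')')')')'
= ((((((p0')')')')')')'   [distribution]
= ((((p0')')')')'   [double negation]
= ((p0')')'   [double negation]
= p0'   [double negation]

p0'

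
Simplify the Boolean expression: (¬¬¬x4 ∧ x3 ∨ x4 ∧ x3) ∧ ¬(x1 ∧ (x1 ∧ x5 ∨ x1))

x3 ∧ ¬x1

(¬¬¬x4 ∧ x3 ∨ x4 ∧ x3) ∧ ¬(x1 ∧ (x1 ∧ x5 ∨ x1))
= (¬x4 ∧ x3 ∨ x4 ∧ x3) ∧ ¬(x1 ∧ (x1 ∧ x5 ∨ x1))
= x3 ∧ ¬(x1 ∧ (x1 ∧ x5 ∨ x1))
= x3 ∧ ¬(x1 ∧ x1)
= x3 ∧ ¬x1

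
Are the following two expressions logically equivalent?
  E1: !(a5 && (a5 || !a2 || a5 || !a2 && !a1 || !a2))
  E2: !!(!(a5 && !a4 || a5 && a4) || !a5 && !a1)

Yes

E1: !(a5 && (a5 || !a2 || a5 || !a2 && !a1 || !a2))
    = !(a5 && (a5 || !a2 || a5 || !a2))   (absorption)
    = !(a5 && (a5 || !a2))   (idempotence)
    = !a5   (absorption)
E2: !!(!(a5 && !a4 || a5 && a4) || !a5 && !a1)
    = !!(!a5 || !a5 && !a1)   (distribution)
    = !!!a5   (absorption)
    = !a5   (double negation)
Both reduce to !a5, so they are equivalent.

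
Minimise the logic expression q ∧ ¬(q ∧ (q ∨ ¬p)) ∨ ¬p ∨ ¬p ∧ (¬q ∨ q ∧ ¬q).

q ∧ ¬(q ∧ (q ∨ ¬p)) ∨ ¬p ∨ ¬p ∧ (¬q ∨ q ∧ ¬q)
= q ∧ ¬(q ∧ (q ∨ ¬p)) ∨ ¬p ∨ ¬p ∧ ¬q
= q ∧ ¬q ∨ ¬p ∨ ¬p ∧ ¬q
= ¬p ∨ ¬p ∧ ¬q
= ¬p

¬p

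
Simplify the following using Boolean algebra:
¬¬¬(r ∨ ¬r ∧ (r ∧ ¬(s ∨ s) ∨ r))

¬¬¬(r ∨ ¬r ∧ (r ∧ ¬(s ∨ s) ∨ r))
= ¬¬¬(r ∨ ¬r ∧ (r ∧ ¬s ∨ r))   [idempotence]
= ¬¬¬(r ∨ ¬r ∧ r)   [absorption]
= ¬(r ∨ ¬r ∧ r)   [double negation]
= ¬r   [complement / identity]

¬r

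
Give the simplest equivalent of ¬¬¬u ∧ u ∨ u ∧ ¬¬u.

¬¬¬u ∧ u ∨ u ∧ ¬¬u
= ¬¬¬u ∧ u ∨ u ∧ u   — double negation
= ¬u ∧ u ∨ u ∧ u   — double negation
= u   — distribution

u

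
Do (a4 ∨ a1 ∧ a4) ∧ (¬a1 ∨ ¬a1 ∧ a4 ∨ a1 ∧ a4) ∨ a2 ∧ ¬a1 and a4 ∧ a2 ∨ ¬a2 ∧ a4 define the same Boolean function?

No

E1: (a4 ∨ a1 ∧ a4) ∧ (¬a1 ∨ ¬a1 ∧ a4 ∨ a1 ∧ a4) ∨ a2 ∧ ¬a1
    = (a4 ∨ a1 ∧ a4) ∧ (¬a1 ∨ a1 ∧ a4) ∨ a2 ∧ ¬a1
    = a1 ∧ a4 ∨ a4 ∧ ¬a1 ∨ a2 ∧ ¬a1
    = a4 ∨ a2 ∧ ¬a1
E2: a4 ∧ a2 ∨ ¬a2 ∧ a4
    = a4
These differ: at a1=0, a2=1, a4=0, E1 = 1 but E2 = 0.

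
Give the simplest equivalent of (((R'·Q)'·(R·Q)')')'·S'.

(((R'·Q)'·(R·Q)')')'·S'
= (R'·Q+R·Q)'·S'   (De Morgan)
= Q'·S'   (distribution)

Q'·S'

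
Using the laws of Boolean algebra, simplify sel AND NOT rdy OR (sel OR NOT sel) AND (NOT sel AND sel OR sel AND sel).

sel AND NOT rdy OR (sel OR NOT sel) AND (NOT sel AND sel OR sel AND sel)
= sel AND NOT rdy OR NOT sel AND sel OR sel AND sel   — complement / identity
= sel AND NOT rdy OR sel   — distribution
= sel   — absorption

sel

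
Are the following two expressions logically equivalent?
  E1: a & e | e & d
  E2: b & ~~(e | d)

E1: a & e | e & d
    = e & (a | d)   (distribution)
E2: b & ~~(e | d)
    = b & (e | d)   (double negation)
These differ: at a=0, b=1, d=0, e=1, E1 = 0 but E2 = 1.

No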